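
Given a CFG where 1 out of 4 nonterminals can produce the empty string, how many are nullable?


Nonterminals: {S, A, B, C}
A nonterminal is nullable if it can derive epsilon
Counting nullable nonterminals: 1
Total nullable = 1

1


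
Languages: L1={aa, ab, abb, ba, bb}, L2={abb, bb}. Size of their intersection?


L1 = {aa, ab, abb, ba, bb}
L2 = {abb, bb}
Checking each string in L1 against L2:
  'aa': in L2? No
  'ab': in L2? No
  'abb': in L2? Yes
  'ba': in L2? No
  'bb': in L2? Yes
Intersection = {abb, bb}
|L1 ∩ L2| = 2

2


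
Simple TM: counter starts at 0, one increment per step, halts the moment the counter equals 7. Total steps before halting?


Counter starts at 0. Counting sequence:
  Step 1: counter = 1
  Step 2: counter = 2
  Step 3: counter = 3
  Step 4: counter = 4
  Step 5: counter = 5
  Step 6: counter = 6
  Step 7: counter = 7
Counter reached 7 -> halt
Total steps = 7

7


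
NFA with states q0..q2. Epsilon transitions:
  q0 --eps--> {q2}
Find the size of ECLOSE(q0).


Starting from q0
Initialize closure = {q0}
Follow epsilon from q0 -> add q2
Final closure: {q0, q2}
Size = 2

2


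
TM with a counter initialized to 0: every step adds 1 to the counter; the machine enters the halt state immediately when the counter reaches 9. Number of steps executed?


Counter starts at 0. Counting sequence:
  Step 1: counter = 1
  Step 2: counter = 2
  Step 3: counter = 3
  Step 4: counter = 4
  Step 5: counter = 5
  Step 6: counter = 6
  ...
  Step 9: counter = 9
Counter reached 9 -> halt
Total steps = 9

9


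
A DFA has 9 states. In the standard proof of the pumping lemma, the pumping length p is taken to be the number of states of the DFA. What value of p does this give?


Pumping lemma for regular languages (standard proof):
Take p = |Q|, the number of DFA states.
Any string of length >= |Q| passes through |Q|+1 states while reading its first |Q| symbols,
so by pigeonhole some state repeats, giving the loop that can be pumped.
Here |Q| = 9
Therefore the proof uses p = 9

9


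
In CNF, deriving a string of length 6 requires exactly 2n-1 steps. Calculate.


Chomsky Normal Form derivation:
String length n = 6
Each step either:
  - Splits a nonterminal into two (n-1 such steps)
  - Converts a nonterminal to terminal (n such steps)
Total = (n-1) + n = 2n - 1
= 2(6) - 1
= 12 - 1
= 11

11


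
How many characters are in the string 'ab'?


String: 'ab'
Counting characters:
  'a' appears 1 time(s)
  'b' appears 1 time(s)
Total length = 1 + 1 = 2

2


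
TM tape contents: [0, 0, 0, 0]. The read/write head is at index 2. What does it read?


Tape: [0, 0, 0, 0]
Positions: 0 1 2 3
Values:    0 0 0 0
Head at position 2
tape[2] = 0

0


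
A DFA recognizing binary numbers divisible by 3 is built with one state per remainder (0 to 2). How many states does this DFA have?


Divisibility by 3 is tracked via the remainder mod 3: 0, 1, ..., 2
The construction assigns one state to each remainder
Number of remainders = 3

3


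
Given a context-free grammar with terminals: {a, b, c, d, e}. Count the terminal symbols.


Terminal symbols: a, b, c, d, e
Counting each: a (#1), b (#2), c (#3), d (#4), e (#5)
Total = 5

5


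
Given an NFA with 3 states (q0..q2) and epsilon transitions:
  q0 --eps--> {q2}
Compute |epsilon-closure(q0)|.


Starting from q0
Initialize closure = {q0}
Follow epsilon from q0 -> add q2
Final closure: {q0, q2}
Size = 2

2


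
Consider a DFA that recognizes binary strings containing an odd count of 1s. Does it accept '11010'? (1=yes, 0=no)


DFA has 2 states: q_even (start, accept=no) and q_odd
Processing string '11010' character by character:
  Position 0: read '1', 1-count=1 -> q_odd
  Position 1: read '1', 1-count=2 -> q_even
  Position 2: read '0', 1-count=2 -> q_even (no change)
  Position 3: read '1', 1-count=3 -> q_odd
  Position 4: read '0', 1-count=3 -> q_odd (no change)
Final state: q_odd, total 1s = 3 (odd); the DFA requires an odd count -> accept

1


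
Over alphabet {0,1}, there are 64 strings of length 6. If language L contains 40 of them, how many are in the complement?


Alphabet: {0,1}
String length: 6
Total strings of length 6 = 2^6 = 64
Strings in L = 40
Complement = total - |L|
= 64 - 40
= 24

24


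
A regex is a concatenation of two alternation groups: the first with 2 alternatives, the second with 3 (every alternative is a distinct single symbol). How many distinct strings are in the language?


First group: 2 alternatives
Second group: 3 alternatives
Concatenation: each choice from group 1 pairs with each from group 2
Total = 2 x 3 = 6

6


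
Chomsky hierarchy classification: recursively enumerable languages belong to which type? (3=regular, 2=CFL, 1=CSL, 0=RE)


Chomsky hierarchy levels:
  Type 3: Regular (DFA/NFA/regex)
  Type 2: Context-free (PDA)
  Type 1: Context-sensitive
  Type 0: Recursively enumerable (TM)
'recursively enumerable' corresponds to Type 0

0


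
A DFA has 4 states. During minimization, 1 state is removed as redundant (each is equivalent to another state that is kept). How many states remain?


Original DFA: 4 states
Redundant states removed: 1
Minimized states = original - removed
= 4 - 1
= 3

3


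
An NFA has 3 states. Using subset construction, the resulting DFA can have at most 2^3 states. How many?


NFA has 3 states
Subset construction: each DFA state = subset of NFA states
Maximum subsets = 2^3
2^3 = 8

8


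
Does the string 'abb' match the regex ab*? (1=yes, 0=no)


Pattern: ab*
String: 'abb'
Pattern requires: exactly one 'a' followed by zero or more 'b's
First char is 'a' -> OK
Rest 'bb': all b's? Yes
Result: 1

1


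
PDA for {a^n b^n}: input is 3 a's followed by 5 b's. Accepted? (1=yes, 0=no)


Language requires equal numbers of a's and b's
PDA pushes for each 'a', pops for each 'b'
Number of a's = 3
Number of b's = 5
3 != 5 -> Reject

0


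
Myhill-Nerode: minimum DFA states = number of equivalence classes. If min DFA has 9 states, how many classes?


Myhill-Nerode theorem:
Number of equivalence classes = number of states in minimal DFA
Minimal DFA states = 9
Therefore equivalence classes = 9

9


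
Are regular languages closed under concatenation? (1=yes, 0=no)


Regular languages are closed under:
- Union (DFA product construction)
- Intersection (DFA product construction)
- Complement (swap accept/reject states)
- Concatenation (NFA construction)
- Kleene star (NFA construction)
concatenation is in this list
Therefore: closed

1


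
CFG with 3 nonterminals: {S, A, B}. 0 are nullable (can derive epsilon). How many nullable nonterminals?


Nonterminals: {S, A, B}
A nonterminal is nullable if it can derive epsilon
Counting nullable nonterminals: 0
Total nullable = 0

0


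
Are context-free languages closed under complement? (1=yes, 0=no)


CFL closure properties:
  Closed under: union, concatenation, Kleene star
  NOT closed under: intersection, complement
Operation 'complement' is in not-closed list -> No (not closed)

0


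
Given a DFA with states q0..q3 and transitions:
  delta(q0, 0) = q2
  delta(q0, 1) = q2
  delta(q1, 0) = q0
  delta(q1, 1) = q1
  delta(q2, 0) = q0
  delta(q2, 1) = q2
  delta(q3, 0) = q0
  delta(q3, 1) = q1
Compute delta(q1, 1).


Looking up transition function:
delta(q1, 1) in the table
Row: q1, Column: 1
Result: q1

q1


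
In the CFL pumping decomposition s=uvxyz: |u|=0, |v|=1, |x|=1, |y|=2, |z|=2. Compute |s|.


|s| = |u| + |v| + |x| + |y| + |z|
= 0 + 1 + 1 + 2 + 2
= 1 + 1 + 4
= 2 + 4
= 6

6


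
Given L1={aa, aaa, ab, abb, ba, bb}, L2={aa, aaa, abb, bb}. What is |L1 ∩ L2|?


L1 = {aa, aaa, ab, abb, ba, bb}
L2 = {aa, aaa, abb, bb}
Checking each string in L1 against L2:
  'aa': in L2? Yes
  'aaa': in L2? Yes
  'ab': in L2? No
  'abb': in L2? Yes
  'ba': in L2? No
  'bb': in L2? Yes
Intersection = {aa, aaa, abb, bb}
|L1 ∩ L2| = 4

4


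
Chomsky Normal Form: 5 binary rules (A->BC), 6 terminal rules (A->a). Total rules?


CNF allows two rule forms:
  A -> BC (binary): 5 rules
  A -> a (terminal): 6 rules
Total = 5 + 6 = 11

11


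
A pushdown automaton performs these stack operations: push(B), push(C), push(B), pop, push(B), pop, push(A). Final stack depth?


Tracing stack operations:
  push(B) -> stack = [B], depth=1
  push(C) -> stack = [B,C], depth=2
  push(B) -> stack = [B,C,B], depth=3
  pop -> removed B, stack = [B,C], depth=2
  push(B) -> stack = [B,C,B], depth=3
  pop -> removed B, stack = [B,C], depth=2
  push(A) -> stack = [B,C,A], depth=3
Final depth = 3

3


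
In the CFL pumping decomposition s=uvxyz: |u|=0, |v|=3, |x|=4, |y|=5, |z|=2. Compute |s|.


|s| = |u| + |v| + |x| + |y| + |z|
= 0 + 3 + 4 + 5 + 2
= 3 + 4 + 7
= 7 + 7
= 14

14


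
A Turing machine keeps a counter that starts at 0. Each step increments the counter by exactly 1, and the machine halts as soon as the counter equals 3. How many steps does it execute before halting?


Counter starts at 0. Counting sequence:
  Step 1: counter = 1
  Step 2: counter = 2
  Step 3: counter = 3
Counter reached 3 -> halt
Total steps = 3

3


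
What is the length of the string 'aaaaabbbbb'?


String: 'aaaaabbbbb'
Counting characters:
  'a' appears 5 time(s)
  'b' appears 5 time(s)
Total length = 5 + 5 = 10

10


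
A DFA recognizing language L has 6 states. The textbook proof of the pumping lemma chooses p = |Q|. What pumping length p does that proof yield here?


Pumping lemma for regular languages (standard proof):
Take p = |Q|, the number of DFA states.
Any string of length >= |Q| passes through |Q|+1 states while reading its first |Q| symbols,
so by pigeonhole some state repeats, giving the loop that can be pumped.
Here |Q| = 6
Therefore the proof uses p = 6

6


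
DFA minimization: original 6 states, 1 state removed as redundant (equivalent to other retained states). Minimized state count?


Original DFA: 6 states
Redundant states removed: 1
Minimized states = original - removed
= 6 - 1
= 5

5


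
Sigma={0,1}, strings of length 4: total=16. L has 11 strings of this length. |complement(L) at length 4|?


Alphabet: {0,1}
String length: 4
Total strings of length 4 = 2^4 = 16
Strings in L = 11
Complement = total - |L|
= 16 - 11
= 5

5


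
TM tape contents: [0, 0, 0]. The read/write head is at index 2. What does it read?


Tape: [0, 0, 0]
Positions: 0 1 2
Values:    0 0 0
Head at position 2
tape[2] = 0

0


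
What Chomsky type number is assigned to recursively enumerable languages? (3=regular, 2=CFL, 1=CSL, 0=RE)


Chomsky hierarchy levels:
  Type 3: Regular (DFA/NFA/regex)
  Type 2: Context-free (PDA)
  Type 1: Context-sensitive
  Type 0: Recursively enumerable (TM)
'recursively enumerable' corresponds to Type 0

0


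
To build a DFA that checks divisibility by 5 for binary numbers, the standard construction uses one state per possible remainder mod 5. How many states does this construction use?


Divisibility by 5 is tracked via the remainder mod 5: 0, 1, ..., 4
The construction assigns one state to each remainder
Number of remainders = 5

5


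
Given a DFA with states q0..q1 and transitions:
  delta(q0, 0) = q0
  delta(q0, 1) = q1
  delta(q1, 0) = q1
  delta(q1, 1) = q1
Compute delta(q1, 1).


Looking up transition function:
delta(q1, 1) in the table
Row: q1, Column: 1
Result: q1

q1


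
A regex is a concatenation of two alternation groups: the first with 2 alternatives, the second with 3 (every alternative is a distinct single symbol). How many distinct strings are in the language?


First group: 2 alternatives
Second group: 3 alternatives
Concatenation: each choice from group 1 pairs with each from group 2
Total = 2 x 3 = 6

6


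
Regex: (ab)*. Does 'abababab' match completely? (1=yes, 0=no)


Pattern: (ab)*
String: 'abababab'
Pattern requires: zero or more repetitions of 'ab'
Pairs: ['ab', 'ab', 'ab', 'ab']
All pairs are 'ab'? Yes
Result: 1

1


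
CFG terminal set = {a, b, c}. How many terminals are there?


Terminal symbols: a, b, c
Counting each: a (#1), b (#2), c (#3)
Total = 3

3


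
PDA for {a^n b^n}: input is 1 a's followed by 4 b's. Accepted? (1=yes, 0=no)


Language requires equal numbers of a's and b's
PDA pushes for each 'a', pops for each 'b'
Number of a's = 1
Number of b's = 4
1 != 4 -> Reject

0


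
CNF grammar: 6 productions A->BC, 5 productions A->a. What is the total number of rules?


CNF allows two rule forms:
  A -> BC (binary): 6 rules
  A -> a (terminal): 5 rules
Total = 6 + 5 = 11

11


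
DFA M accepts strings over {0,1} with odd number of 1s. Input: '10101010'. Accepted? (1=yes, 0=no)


DFA has 2 states: q_even (start, accept=no) and q_odd
Processing string '10101010' character by character:
  Position 0: read '1', 1-count=1 -> q_odd
  Position 1: read '0', 1-count=1 -> q_odd (no change)
  Position 2: read '1', 1-count=2 -> q_even
  Position 3: read '0', 1-count=2 -> q_even (no change)
  Position 4: read '1', 1-count=3 -> q_odd
  Position 5: read '0', 1-count=3 -> q_odd (no change)
  Position 6: read '1', 1-count=4 -> q_even
  Position 7: read '0', 1-count=4 -> q_even (no change)
Final state: q_even, total 1s = 4 (even); the DFA requires an odd count -> reject

0


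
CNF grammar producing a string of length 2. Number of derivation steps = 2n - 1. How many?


Chomsky Normal Form derivation:
String length n = 2
Each step either:
  - Splits a nonterminal into two (n-1 such steps)
  - Converts a nonterminal to terminal (n such steps)
Total = (n-1) + n = 2n - 1
= 2(2) - 1
= 4 - 1
= 3

3


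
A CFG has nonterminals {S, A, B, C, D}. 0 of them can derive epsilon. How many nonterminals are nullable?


Nonterminals: {S, A, B, C, D}
A nonterminal is nullable if it can derive epsilon
Counting nullable nonterminals: 0
Total nullable = 0

0


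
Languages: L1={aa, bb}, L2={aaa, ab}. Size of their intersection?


L1 = {aa, bb}
L2 = {aaa, ab}
Checking each string in L1 against L2:
  'aa': in L2? No
  'bb': in L2? No
Intersection = {}
|L1 ∩ L2| = 0

0


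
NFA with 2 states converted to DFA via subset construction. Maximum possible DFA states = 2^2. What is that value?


NFA has 2 states
Subset construction: each DFA state = subset of NFA states
Maximum subsets = 2^2
2^2 = 4

4


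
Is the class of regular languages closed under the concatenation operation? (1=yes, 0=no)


Regular languages are closed under:
- Union (DFA product construction)
- Intersection (DFA product construction)
- Complement (swap accept/reject states)
- Concatenation (NFA construction)
- Kleene star (NFA construction)
concatenation is in this list
Therefore: closed

1


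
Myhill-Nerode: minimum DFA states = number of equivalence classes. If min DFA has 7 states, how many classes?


Myhill-Nerode theorem:
Number of equivalence classes = number of states in minimal DFA
Minimal DFA states = 7
Therefore equivalence classes = 7

7


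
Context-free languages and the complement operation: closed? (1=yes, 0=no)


CFL closure properties:
  Closed under: union, concatenation, Kleene star
  NOT closed under: intersection, complement
Operation 'complement' is in not-closed list -> No (not closed)

0


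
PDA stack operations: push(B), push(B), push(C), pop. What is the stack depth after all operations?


Tracing stack operations:
  push(B) -> stack = [B], depth=1
  push(B) -> stack = [B,B], depth=2
  push(C) -> stack = [B,B,C], depth=3
  pop -> removed C, stack = [B,B], depth=2
Final depth = 2

2


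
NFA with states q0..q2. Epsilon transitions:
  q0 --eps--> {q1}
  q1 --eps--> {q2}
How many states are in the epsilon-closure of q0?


Starting from q0
Initialize closure = {q0}
Follow epsilon from q0 -> add q1
Follow epsilon from q1 -> add q2
Final closure: {q0, q1, q2}
Size = 3

3


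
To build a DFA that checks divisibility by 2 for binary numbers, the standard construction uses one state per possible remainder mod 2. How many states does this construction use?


Divisibility by 2 is tracked via the remainder mod 2: 0, 1, ..., 1
The construction assigns one state to each remainder
Number of remainders = 2

2


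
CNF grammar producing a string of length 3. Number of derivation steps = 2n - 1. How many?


Chomsky Normal Form derivation:
String length n = 3
Each step either:
  - Splits a nonterminal into two (n-1 such steps)
  - Converts a nonterminal to terminal (n such steps)
Total = (n-1) + n = 2n - 1
= 2(3) - 1
= 6 - 1
= 5

5


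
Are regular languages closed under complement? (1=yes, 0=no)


Regular languages are closed under:
- Union (DFA product construction)
- Intersection (DFA product construction)
- Complement (swap accept/reject states)
- Concatenation (NFA construction)
- Kleene star (NFA construction)
complement is in this list
Therefore: closed

1


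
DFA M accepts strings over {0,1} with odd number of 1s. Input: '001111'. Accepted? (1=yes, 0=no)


DFA has 2 states: q_even (start, accept=no) and q_odd
Processing string '001111' character by character:
  Position 0: read '0', 1-count=0 -> q_even (no change)
  Position 1: read '0', 1-count=0 -> q_even (no change)
  Position 2: read '1', 1-count=1 -> q_odd
  Position 3: read '1', 1-count=2 -> q_even
  Position 4: read '1', 1-count=3 -> q_odd
  Position 5: read '1', 1-count=4 -> q_even
Final state: q_even, total 1s = 4 (even); the DFA requires an odd count -> reject

0


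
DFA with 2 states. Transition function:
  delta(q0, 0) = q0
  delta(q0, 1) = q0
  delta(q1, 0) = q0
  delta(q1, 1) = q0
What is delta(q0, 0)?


Looking up transition function:
delta(q0, 0) in the table
Row: q0, Column: 0
Result: q0

q0


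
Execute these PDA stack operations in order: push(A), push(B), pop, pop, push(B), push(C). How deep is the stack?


Tracing stack operations:
  push(A) -> stack = [A], depth=1
  push(B) -> stack = [A,B], depth=2
  pop -> removed B, stack = [A], depth=1
  pop -> removed A, stack = [], depth=0
  push(B) -> stack = [B], depth=1
  push(C) -> stack = [B,C], depth=2
Final depth = 2

2


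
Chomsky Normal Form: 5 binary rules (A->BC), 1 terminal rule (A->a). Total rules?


CNF allows two rule forms:
  A -> BC (binary): 5 rules
  A -> a (terminal): 1 rule
Total = 5 + 1 = 6

6


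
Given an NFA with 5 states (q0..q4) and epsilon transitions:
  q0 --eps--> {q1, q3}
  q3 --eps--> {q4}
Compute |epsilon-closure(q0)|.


Starting from q0
Initialize closure = {q0}
Follow epsilon from q0 -> add q1
Follow epsilon from q0 -> add q3
Follow epsilon from q3 -> add q4
Final closure: {q0, q1, q3, q4}
Size = 4

4


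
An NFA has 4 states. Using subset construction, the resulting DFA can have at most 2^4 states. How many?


NFA has 4 states
Subset construction: each DFA state = subset of NFA states
Maximum subsets = 2^4
2^4 = 16

16


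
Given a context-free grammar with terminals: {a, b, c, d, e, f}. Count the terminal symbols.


Terminal symbols: a, b, c, d, e, f
Counting each: a (#1), b (#2), c (#3), d (#4), e (#5), f (#6)
Total = 6

6


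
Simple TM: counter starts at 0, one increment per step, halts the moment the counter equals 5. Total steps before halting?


Counter starts at 0. Counting sequence:
  Step 1: counter = 1
  Step 2: counter = 2
  Step 3: counter = 3
  Step 4: counter = 4
  Step 5: counter = 5
Counter reached 5 -> halt
Total steps = 5

5


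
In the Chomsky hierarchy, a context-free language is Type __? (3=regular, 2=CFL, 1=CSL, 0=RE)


Chomsky hierarchy levels:
  Type 3: Regular (DFA/NFA/regex)
  Type 2: Context-free (PDA)
  Type 1: Context-sensitive
  Type 0: Recursively enumerable (TM)
'context-free' corresponds to Type 2

2


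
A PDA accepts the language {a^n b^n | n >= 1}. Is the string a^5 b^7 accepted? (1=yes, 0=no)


Language requires equal numbers of a's and b's
PDA pushes for each 'a', pops for each 'b'
Number of a's = 5
Number of b's = 7
5 != 7 -> Reject

0


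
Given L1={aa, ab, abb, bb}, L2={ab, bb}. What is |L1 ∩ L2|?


L1 = {aa, ab, abb, bb}
L2 = {ab, bb}
Checking each string in L1 against L2:
  'aa': in L2? No
  'ab': in L2? Yes
  'abb': in L2? No
  'bb': in L2? Yes
Intersection = {ab, bb}
|L1 ∩ L2| = 2

2


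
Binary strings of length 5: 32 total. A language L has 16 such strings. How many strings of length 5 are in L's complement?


Alphabet: {0,1}
String length: 5
Total strings of length 5 = 2^5 = 32
Strings in L = 16
Complement = total - |L|
= 32 - 16
= 16

16


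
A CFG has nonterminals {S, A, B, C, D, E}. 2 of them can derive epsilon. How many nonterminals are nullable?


Nonterminals: {S, A, B, C, D, E}
A nonterminal is nullable if it can derive epsilon
Counting nullable nonterminals: 2
Total nullable = 2

2


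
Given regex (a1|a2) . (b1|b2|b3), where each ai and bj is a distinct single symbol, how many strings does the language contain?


First group: 2 alternatives
Second group: 3 alternatives
Concatenation: each choice from group 1 pairs with each from group 2
Total = 2 x 3 = 6

6


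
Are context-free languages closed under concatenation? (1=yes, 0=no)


CFL closure properties:
  Closed under: union, concatenation, Kleene star
  NOT closed under: intersection, complement
Operation 'concatenation' is in closed list -> Yes (closed)

1


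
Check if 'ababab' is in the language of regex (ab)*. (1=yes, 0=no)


Pattern: (ab)*
String: 'ababab'
Pattern requires: zero or more repetitions of 'ab'
Pairs: ['ab', 'ab', 'ab']
All pairs are 'ab'? Yes
Result: 1

1


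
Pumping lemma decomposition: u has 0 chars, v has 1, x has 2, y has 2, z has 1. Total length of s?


|s| = |u| + |v| + |x| + |y| + |z|
= 0 + 1 + 2 + 2 + 1
= 1 + 2 + 3
= 3 + 3
= 6

6


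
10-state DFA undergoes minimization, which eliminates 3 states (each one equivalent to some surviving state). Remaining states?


Original DFA: 10 states
Redundant states removed: 3
Minimized states = original - removed
= 10 - 3
= 7

7


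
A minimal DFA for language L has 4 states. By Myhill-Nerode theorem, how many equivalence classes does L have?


Myhill-Nerode theorem:
Number of equivalence classes = number of states in minimal DFA
Minimal DFA states = 4
Therefore equivalence classes = 4

4


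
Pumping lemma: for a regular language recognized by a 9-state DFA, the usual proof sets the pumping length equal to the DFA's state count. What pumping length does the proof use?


Pumping lemma for regular languages (standard proof):
Take p = |Q|, the number of DFA states.
Any string of length >= |Q| passes through |Q|+1 states while reading its first |Q| symbols,
so by pigeonhole some state repeats, giving the loop that can be pumped.
Here |Q| = 9
Therefore the proof uses p = 9

9


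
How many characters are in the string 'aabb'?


String: 'aabb'
Counting characters:
  'a' appears 2 time(s)
  'b' appears 2 time(s)
Total length = 2 + 2 = 4

4


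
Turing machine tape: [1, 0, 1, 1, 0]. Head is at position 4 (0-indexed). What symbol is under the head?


Tape: [1, 0, 1, 1, 0]
Positions: 0 1 2 3 4
Values:    1 0 1 1 0
Head at position 4
tape[4] = 0

0


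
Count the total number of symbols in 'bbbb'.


String: 'bbbb'
Counting characters:
  'b' appears 4 time(s)
Total length = 0 + 4 = 4

4


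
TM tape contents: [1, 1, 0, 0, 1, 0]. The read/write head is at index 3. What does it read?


Tape: [1, 1, 0, 0, 1, 0]
Positions: 0 1 2 3 4 5
Values:    1 1 0 0 1 0
Head at position 3
tape[3] = 0

0


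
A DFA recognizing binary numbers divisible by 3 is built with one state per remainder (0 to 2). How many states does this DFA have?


Divisibility by 3 is tracked via the remainder mod 3: 0, 1, ..., 2
The construction assigns one state to each remainder
Number of remainders = 3

3


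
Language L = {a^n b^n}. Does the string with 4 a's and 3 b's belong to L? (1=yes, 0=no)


Language requires equal numbers of a's and b's
PDA pushes for each 'a', pops for each 'b'
Number of a's = 4
Number of b's = 3
4 != 3 -> Reject

0


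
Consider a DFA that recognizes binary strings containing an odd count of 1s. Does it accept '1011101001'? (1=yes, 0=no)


DFA has 2 states: q_even (start, accept=no) and q_odd
Processing string '1011101001' character by character:
  Position 0: read '1', 1-count=1 -> q_odd
  Position 1: read '0', 1-count=1 -> q_odd (no change)
  Position 2: read '1', 1-count=2 -> q_even
  Position 3: read '1', 1-count=3 -> q_odd
  Position 4: read '1', 1-count=4 -> q_even
  Position 5: read '0', 1-count=4 -> q_even (no change)
  Position 6: read '1', 1-count=5 -> q_odd
  Position 7: read '0', 1-count=5 -> q_odd (no change)
  Position 8: read '0', 1-count=5 -> q_odd (no change)
  Position 9: read '1', 1-count=6 -> q_even
Final state: q_even, total 1s = 6 (even); the DFA requires an odd count -> reject

0


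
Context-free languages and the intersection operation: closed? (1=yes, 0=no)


CFL closure properties:
  Closed under: union, concatenation, Kleene star
  NOT closed under: intersection, complement
Operation 'intersection' is in not-closed list -> No (not closed)

0


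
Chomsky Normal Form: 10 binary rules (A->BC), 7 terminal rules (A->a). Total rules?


CNF allows two rule forms:
  A -> BC (binary): 10 rules
  A -> a (terminal): 7 rules
Total = 10 + 7 = 17

17


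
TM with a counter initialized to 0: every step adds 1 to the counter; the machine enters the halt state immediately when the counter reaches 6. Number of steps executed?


Counter starts at 0. Counting sequence:
  Step 1: counter = 1
  Step 2: counter = 2
  Step 3: counter = 3
  Step 4: counter = 4
  Step 5: counter = 5
  Step 6: counter = 6
Counter reached 6 -> halt
Total steps = 6

6


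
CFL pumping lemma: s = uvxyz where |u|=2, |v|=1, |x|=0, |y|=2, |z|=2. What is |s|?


|s| = |u| + |v| + |x| + |y| + |z|
= 2 + 1 + 0 + 2 + 2
= 3 + 0 + 4
= 3 + 4
= 7

7


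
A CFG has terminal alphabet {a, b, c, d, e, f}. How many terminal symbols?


Terminal symbols: a, b, c, d, e, f
Counting each: a (#1), b (#2), c (#3), d (#4), e (#5), f (#6)
Total = 6

6


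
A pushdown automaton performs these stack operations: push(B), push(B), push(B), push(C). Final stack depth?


Tracing stack operations:
  push(B) -> stack = [B], depth=1
  push(B) -> stack = [B,B], depth=2
  push(B) -> stack = [B,B,B], depth=3
  push(C) -> stack = [B,B,B,C], depth=4
Final depth = 4

4


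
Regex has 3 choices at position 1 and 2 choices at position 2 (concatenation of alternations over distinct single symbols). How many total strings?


First group: 3 alternatives
Second group: 2 alternatives
Concatenation: each choice from group 1 pairs with each from group 2
Total = 3 x 2 = 6

6


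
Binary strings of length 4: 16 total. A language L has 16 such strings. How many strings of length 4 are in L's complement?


Alphabet: {0,1}
String length: 4
Total strings of length 4 = 2^4 = 16
Strings in L = 16
Complement = total - |L|
= 16 - 16
= 0

0


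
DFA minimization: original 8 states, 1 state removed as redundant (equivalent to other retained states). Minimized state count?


Original DFA: 8 states
Redundant states removed: 1
Minimized states = original - removed
= 8 - 1
= 7

7


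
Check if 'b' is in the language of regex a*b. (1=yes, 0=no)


Pattern: a*b
String: 'b'
Pattern requires: zero or more 'a's followed by exactly one 'b'
Found 0 leading 'a's
Remaining: 'b'
Remaining is exactly 'b' -> match
Result: 1

1


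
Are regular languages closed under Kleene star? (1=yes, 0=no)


Regular languages are closed under:
- Union (DFA product construction)
- Intersection (DFA product construction)
- Complement (swap accept/reject states)
- Concatenation (NFA construction)
- Kleene star (NFA construction)
Kleene star is in this list
Therefore: closed

1


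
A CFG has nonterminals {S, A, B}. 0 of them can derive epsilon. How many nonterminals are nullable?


Nonterminals: {S, A, B}
A nonterminal is nullable if it can derive epsilon
Counting nullable nonterminals: 0
Total nullable = 0

0


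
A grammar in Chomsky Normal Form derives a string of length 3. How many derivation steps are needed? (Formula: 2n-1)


Chomsky Normal Form derivation:
String length n = 3
Each step either:
  - Splits a nonterminal into two (n-1 such steps)
  - Converts a nonterminal to terminal (n such steps)
Total = (n-1) + n = 2n - 1
= 2(3) - 1
= 6 - 1
= 5

5


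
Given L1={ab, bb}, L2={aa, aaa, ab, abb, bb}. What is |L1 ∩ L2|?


L1 = {ab, bb}
L2 = {aa, aaa, ab, abb, bb}
Checking each string in L1 against L2:
  'ab': in L2? Yes
  'bb': in L2? Yes
Intersection = {ab, bb}
|L1 ∩ L2| = 2

2


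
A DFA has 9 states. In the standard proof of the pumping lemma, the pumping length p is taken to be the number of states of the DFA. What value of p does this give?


Pumping lemma for regular languages (standard proof):
Take p = |Q|, the number of DFA states.
Any string of length >= |Q| passes through |Q|+1 states while reading its first |Q| symbols,
so by pigeonhole some state repeats, giving the loop that can be pumped.
Here |Q| = 9
Therefore the proof uses p = 9

9


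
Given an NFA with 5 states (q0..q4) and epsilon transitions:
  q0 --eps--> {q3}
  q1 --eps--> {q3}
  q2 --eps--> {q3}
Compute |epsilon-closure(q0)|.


Starting from q0
Initialize closure = {q0}
Follow epsilon from q0 -> add q3
Final closure: {q0, q3}
Size = 2

2


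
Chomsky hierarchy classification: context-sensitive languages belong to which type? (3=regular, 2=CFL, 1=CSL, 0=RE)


Chomsky hierarchy levels:
  Type 3: Regular (DFA/NFA/regex)
  Type 2: Context-free (PDA)
  Type 1: Context-sensitive
  Type 0: Recursively enumerable (TM)
'context-sensitive' corresponds to Type 1

1


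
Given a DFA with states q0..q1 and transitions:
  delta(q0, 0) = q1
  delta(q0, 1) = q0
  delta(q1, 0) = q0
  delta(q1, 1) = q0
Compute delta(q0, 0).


Looking up transition function:
delta(q0, 0) in the table
Row: q0, Column: 0
Result: q1

q1


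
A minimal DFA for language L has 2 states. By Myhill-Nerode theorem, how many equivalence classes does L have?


Myhill-Nerode theorem:
Number of equivalence classes = number of states in minimal DFA
Minimal DFA states = 2
Therefore equivalence classes = 2

2


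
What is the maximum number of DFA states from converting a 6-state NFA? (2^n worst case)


NFA has 6 states
Subset construction: each DFA state = subset of NFA states
Maximum subsets = 2^6
2^6 = 64

64


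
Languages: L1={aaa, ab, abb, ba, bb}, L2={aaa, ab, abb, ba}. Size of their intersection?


L1 = {aaa, ab, abb, ba, bb}
L2 = {aaa, ab, abb, ba}
Checking each string in L1 against L2:
  'aaa': in L2? Yes
  'ab': in L2? Yes
  'abb': in L2? Yes
  'ba': in L2? Yes
  'bb': in L2? No
Intersection = {aaa, ab, abb, ba}
|L1 ∩ L2| = 4

4


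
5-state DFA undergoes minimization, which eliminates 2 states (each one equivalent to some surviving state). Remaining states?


Original DFA: 5 states
Redundant states removed: 2
Minimized states = original - removed
= 5 - 2
= 3

3


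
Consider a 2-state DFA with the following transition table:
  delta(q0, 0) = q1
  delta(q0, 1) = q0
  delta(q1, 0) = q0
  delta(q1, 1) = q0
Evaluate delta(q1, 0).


Looking up transition function:
delta(q1, 0) in the table
Row: q1, Column: 0
Result: q0

q0


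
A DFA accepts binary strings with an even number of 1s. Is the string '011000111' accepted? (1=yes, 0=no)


DFA has 2 states: q_even (start, accept=yes) and q_odd
Processing string '011000111' character by character:
  Position 0: read '0', 1-count=0 -> q_even (no change)
  Position 1: read '1', 1-count=1 -> q_odd
  Position 2: read '1', 1-count=2 -> q_even
  Position 3: read '0', 1-count=2 -> q_even (no change)
  Position 4: read '0', 1-count=2 -> q_even (no change)
  Position 5: read '0', 1-count=2 -> q_even (no change)
  Position 6: read '1', 1-count=3 -> q_odd
  Position 7: read '1', 1-count=4 -> q_even
  Position 8: read '1', 1-count=5 -> q_odd
Final state: q_odd, total 1s = 5 (odd); the DFA requires an even count -> reject

0


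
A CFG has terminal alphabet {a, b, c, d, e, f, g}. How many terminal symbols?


Terminal symbols: a, b, c, d, e, f, g
Counting each: a (#1), b (#2), c (#3), d (#4), e (#5), f (#6), g (#7)
Total = 7

7


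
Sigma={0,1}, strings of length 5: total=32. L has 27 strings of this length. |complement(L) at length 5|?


Alphabet: {0,1}
String length: 5
Total strings of length 5 = 2^5 = 32
Strings in L = 27
Complement = total - |L|
= 32 - 27
= 5

5


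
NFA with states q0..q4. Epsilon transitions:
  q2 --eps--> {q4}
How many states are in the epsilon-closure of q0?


Starting from q0
Initialize closure = {q0}
q0 has no outgoing epsilon transitions -> nothing to add
Final closure: {q0}
Size = 1

1


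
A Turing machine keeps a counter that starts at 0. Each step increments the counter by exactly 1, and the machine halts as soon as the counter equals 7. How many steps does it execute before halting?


Counter starts at 0. Counting sequence:
  Step 1: counter = 1
  Step 2: counter = 2
  Step 3: counter = 3
  Step 4: counter = 4
  Step 5: counter = 5
  Step 6: counter = 6
  Step 7: counter = 7
Counter reached 7 -> halt
Total steps = 7

7


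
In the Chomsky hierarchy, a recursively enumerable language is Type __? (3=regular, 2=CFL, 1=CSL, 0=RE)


Chomsky hierarchy levels:
  Type 3: Regular (DFA/NFA/regex)
  Type 2: Context-free (PDA)
  Type 1: Context-sensitive
  Type 0: Recursively enumerable (TM)
'recursively enumerable' corresponds to Type 0

0


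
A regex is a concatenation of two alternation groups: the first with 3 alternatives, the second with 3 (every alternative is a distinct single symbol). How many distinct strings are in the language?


First group: 3 alternatives
Second group: 3 alternatives
Concatenation: each choice from group 1 pairs with each from group 2
Total = 3 x 3 = 9

9


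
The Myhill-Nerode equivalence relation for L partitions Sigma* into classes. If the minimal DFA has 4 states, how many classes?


Myhill-Nerode theorem:
Number of equivalence classes = number of states in minimal DFA
Minimal DFA states = 4
Therefore equivalence classes = 4

4


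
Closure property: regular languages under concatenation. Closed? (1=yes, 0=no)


Regular languages are closed under:
- Union (DFA product construction)
- Intersection (DFA product construction)
- Complement (swap accept/reject states)
- Concatenation (NFA construction)
- Kleene star (NFA construction)
concatenation is in this list
Therefore: closed

1


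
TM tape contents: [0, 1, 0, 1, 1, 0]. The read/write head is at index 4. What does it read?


Tape: [0, 1, 0, 1, 1, 0]
Positions: 0 1 2 3 4 5
Values:    0 1 0 1 1 0
Head at position 4
tape[4] = 1

1


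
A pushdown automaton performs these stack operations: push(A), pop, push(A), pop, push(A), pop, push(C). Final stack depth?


Tracing stack operations:
  push(A) -> stack = [A], depth=1
  pop -> removed A, stack = [], depth=0
  push(A) -> stack = [A], depth=1
  pop -> removed A, stack = [], depth=0
  push(A) -> stack = [A], depth=1
  pop -> removed A, stack = [], depth=0
  push(C) -> stack = [C], depth=1
Final depth = 1

1


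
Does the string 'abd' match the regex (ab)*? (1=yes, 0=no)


Pattern: (ab)*
String: 'abd'
Pattern requires: zero or more repetitions of 'ab'
Length 3 is odd -> cannot be (ab)* -> no match
Result: 0

0


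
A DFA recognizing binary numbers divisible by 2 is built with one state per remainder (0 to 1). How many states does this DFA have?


Divisibility by 2 is tracked via the remainder mod 2: 0, 1, ..., 1
The construction assigns one state to each remainder
Number of remainders = 2

2


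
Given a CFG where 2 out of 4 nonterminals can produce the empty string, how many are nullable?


Nonterminals: {S, A, B, C}
A nonterminal is nullable if it can derive epsilon
Counting nullable nonterminals: 2
Total nullable = 2

2


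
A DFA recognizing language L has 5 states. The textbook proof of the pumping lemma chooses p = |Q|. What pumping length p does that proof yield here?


Pumping lemma for regular languages (standard proof):
Take p = |Q|, the number of DFA states.
Any string of length >= |Q| passes through |Q|+1 states while reading its first |Q| symbols,
so by pigeonhole some state repeats, giving the loop that can be pumped.
Here |Q| = 5
Therefore the proof uses p = 5

5


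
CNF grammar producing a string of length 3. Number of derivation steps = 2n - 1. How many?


Chomsky Normal Form derivation:
String length n = 3
Each step either:
  - Splits a nonterminal into two (n-1 such steps)
  - Converts a nonterminal to terminal (n such steps)
Total = (n-1) + n = 2n - 1
= 2(3) - 1
= 6 - 1
= 5

5


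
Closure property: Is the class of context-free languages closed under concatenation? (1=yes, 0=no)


CFL closure properties:
  Closed under: union, concatenation, Kleene star
  NOT closed under: intersection, complement
Operation 'concatenation' is in closed list -> Yes (closed)

1


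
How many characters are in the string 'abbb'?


String: 'abbb'
Counting characters:
  'a' appears 1 time(s)
  'b' appears 3 time(s)
Total length = 1 + 3 = 4

4


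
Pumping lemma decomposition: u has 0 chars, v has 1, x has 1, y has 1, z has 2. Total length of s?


|s| = |u| + |v| + |x| + |y| + |z|
= 0 + 1 + 1 + 1 + 2
= 1 + 1 + 3
= 2 + 3
= 5

5


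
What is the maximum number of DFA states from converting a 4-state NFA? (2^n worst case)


NFA has 4 states
Subset construction: each DFA state = subset of NFA states
Maximum subsets = 2^4
2^4 = 16

16


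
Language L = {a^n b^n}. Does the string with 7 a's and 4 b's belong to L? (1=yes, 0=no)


Language requires equal numbers of a's and b's
PDA pushes for each 'a', pops for each 'b'
Number of a's = 7
Number of b's = 4
7 != 4 -> Reject

0


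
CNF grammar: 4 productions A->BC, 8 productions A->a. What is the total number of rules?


CNF allows two rule forms:
  A -> BC (binary): 4 rules
  A -> a (terminal): 8 rules
Total = 4 + 8 = 12

12


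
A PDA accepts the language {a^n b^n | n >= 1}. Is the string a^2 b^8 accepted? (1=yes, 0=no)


Language requires equal numbers of a's and b's
PDA pushes for each 'a', pops for each 'b'
Number of a's = 2
Number of b's = 8
2 != 8 -> Reject

0


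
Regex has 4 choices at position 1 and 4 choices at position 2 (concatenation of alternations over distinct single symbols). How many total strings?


First group: 4 alternatives
Second group: 4 alternatives
Concatenation: each choice from group 1 pairs with each from group 2
Total = 4 x 4 = 16

16


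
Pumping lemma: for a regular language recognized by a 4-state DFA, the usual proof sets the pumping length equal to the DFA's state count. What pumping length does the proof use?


Pumping lemma for regular languages (standard proof):
Take p = |Q|, the number of DFA states.
Any string of length >= |Q| passes through |Q|+1 states while reading its first |Q| symbols,
so by pigeonhole some state repeats, giving the loop that can be pumped.
Here |Q| = 4
Therefore the proof uses p = 4

4


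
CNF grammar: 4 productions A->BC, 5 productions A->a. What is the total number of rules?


CNF allows two rule forms:
  A -> BC (binary): 4 rules
  A -> a (terminal): 5 rules
Total = 4 + 5 = 9

9


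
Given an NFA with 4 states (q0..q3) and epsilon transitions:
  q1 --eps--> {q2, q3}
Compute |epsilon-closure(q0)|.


Starting from q0
Initialize closure = {q0}
q0 has no outgoing epsilon transitions -> nothing to add
Final closure: {q0}
Size = 1

1


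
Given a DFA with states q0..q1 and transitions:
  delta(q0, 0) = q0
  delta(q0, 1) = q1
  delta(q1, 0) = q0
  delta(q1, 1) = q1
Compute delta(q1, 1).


Looking up transition function:
delta(q1, 1) in the table
Row: q1, Column: 1
Result: q1

q1


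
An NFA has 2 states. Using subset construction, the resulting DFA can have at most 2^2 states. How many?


NFA has 2 states
Subset construction: each DFA state = subset of NFA states
Maximum subsets = 2^2
2^2 = 4

4
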